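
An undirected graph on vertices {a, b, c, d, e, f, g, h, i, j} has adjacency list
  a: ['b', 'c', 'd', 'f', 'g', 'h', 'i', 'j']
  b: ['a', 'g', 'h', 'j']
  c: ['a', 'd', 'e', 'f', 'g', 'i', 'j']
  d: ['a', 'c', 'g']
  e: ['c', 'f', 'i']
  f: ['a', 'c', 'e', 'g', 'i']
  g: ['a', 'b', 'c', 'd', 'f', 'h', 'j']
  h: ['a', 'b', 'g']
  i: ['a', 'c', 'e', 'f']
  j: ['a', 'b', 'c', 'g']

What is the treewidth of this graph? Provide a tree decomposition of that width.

Every bag has size at most 4, so the width is 4 − 1 = 3 and tw(G) ≤ 3. On the other hand G contains the 4-clique {c, e, f, i}. A clique must lie in a single bag of any decomposition, so no decomposition can have width below 3. Therefore the treewidth is 3.

Treewidth 3.
One optimal decomposition is:
Bags: B1 = {a, b, g, j}  B2 = {a, c, g, j}  B3 = {a, b, g, h}  B4 = {a, c, f, g}  B5 = {a, c, d, g}  B6 = {a, c, f, i}  B7 = {c, e, f, i}
Tree: B1–B2, B1–B3, B2–B4, B4–B5, B4–B6, B6–B7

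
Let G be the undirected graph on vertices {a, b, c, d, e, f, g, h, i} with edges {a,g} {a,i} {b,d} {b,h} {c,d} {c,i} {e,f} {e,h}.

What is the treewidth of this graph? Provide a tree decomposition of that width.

Treewidth 1.
One optimal decomposition is:
Bags: B1 = {a, g}  B2 = {a, i}  B3 = {c, i}  B4 = {c, d}  B5 = {b, d}  B6 = {b, h}  B7 = {e, h}  B8 = {e, f}
Tree: B1–B2, B2–B3, B3–B4, B4–B5, B5–B6, B6–B7, B7–B8

Every bag has size at most 2, so the width is 2 − 1 = 1 and tw(G) ≤ 1. Since G has at least one edge (e.g. g–a), it is not an edgeless graph, so tw(G) ≥ 1. Therefore the treewidth is 1.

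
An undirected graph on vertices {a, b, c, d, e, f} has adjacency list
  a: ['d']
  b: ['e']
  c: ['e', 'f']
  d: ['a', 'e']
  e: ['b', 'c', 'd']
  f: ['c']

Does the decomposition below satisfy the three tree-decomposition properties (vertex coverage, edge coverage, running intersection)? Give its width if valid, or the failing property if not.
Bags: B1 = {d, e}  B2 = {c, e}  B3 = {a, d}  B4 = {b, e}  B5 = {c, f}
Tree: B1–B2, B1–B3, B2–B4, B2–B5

Yes; width 1.

Checking the three conditions: (i) the bags cover all of {a, b, c, d, e, f}; (ii) for each edge, some bag contains both endpoints; (iii) the bags containing any fixed vertex form a subtree. All hold, so the decomposition is valid with width 2 − 1 = 1.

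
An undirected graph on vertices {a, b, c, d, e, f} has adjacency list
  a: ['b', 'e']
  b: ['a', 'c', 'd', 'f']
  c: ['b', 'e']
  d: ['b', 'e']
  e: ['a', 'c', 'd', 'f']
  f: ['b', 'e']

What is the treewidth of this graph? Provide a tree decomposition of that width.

The largest bag has 3 vertices, giving width 2; this decomposition certifies tw(G) ≤ 2. For the lower bound, G contains the cycle e–d–b–a–e, so G is not a forest; only forests have treewidth ≤ 1, hence tw(G) ≥ 2. Combining the bounds, tw(G) = 2.

Treewidth 2.
One such decomposition:
Bags: B1 = {b, d, e}  B2 = {a, b, e}  B3 = {b, c, e}  B4 = {b, e, f}
Tree: B1–B2, B2–B3, B3–B4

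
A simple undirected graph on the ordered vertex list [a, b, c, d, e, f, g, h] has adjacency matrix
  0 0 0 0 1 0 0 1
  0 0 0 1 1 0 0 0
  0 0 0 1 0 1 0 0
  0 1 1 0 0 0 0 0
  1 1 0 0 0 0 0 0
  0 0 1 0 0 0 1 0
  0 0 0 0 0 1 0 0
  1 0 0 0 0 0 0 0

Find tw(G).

A width-1 tree decomposition is:
Bags: B1 = {f, g}  B2 = {c, f}  B3 = {c, d}  B4 = {b, d}  B5 = {b, e}  B6 = {a, e}  B7 = {a, h}
Tree: B1–B2, B2–B3, B3–B4, B4–B5, B5–B6, B6–B7
Every bag has size at most 2, so the width is 2 − 1 = 1 and tw(G) ≤ 1. Since G has at least one edge (e.g. g–f), it is not an edgeless graph, so tw(G) ≥ 1. Therefore the treewidth is 1.

1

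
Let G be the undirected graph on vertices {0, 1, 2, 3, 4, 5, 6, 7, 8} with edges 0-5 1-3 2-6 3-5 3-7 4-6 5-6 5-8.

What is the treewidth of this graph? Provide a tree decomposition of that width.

Every bag has size at most 2, so the width is 2 − 1 = 1 and tw(G) ≤ 1. Since G has at least one edge (e.g. 6–5), it is not an edgeless graph, so tw(G) ≥ 1. Combining the bounds, tw(G) = 1.

Treewidth 1.
One such decomposition:
Bags: B1 = {5, 6}  B2 = {3, 5}  B3 = {3, 7}  B4 = {2, 6}  B5 = {0, 5}  B6 = {5, 8}  B7 = {1, 3}  B8 = {4, 6}
Tree: B1–B2, B2–B3, B1–B4, B1–B5, B1–B6, B3–B7, B4–B8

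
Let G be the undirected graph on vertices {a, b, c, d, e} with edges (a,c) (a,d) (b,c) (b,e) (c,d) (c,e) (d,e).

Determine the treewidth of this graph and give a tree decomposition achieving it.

Each bag holds 3 vertices, so the decomposition has width 2, which upper-bounds the treewidth. Conversely, {c, d, e} is a clique of size 3, and the vertices of any clique must share a bag in every tree decomposition; so some bag has ≥ 3 vertices and tw(G) ≥ 2. Hence tw(G) = 2 exactly.

Treewidth 2.
One optimal decomposition is:
Bags: B1 = {a, c, d}  B2 = {c, d, e}  B3 = {b, c, e}
Tree: B1–B2, B2–B3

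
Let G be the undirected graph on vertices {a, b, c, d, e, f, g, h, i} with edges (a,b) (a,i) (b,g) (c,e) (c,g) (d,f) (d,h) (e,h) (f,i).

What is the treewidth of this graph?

A width-2 tree decomposition is:
Bags: B1 = {d, f, h}  B2 = {f, h, i}  B3 = {a, h, i}  B4 = {a, b, h}  B5 = {b, g, h}  B6 = {c, g, h}  B7 = {c, e, h}
Tree: B1–B2, B2–B3, B3–B4, B4–B5, B5–B6, B6–B7
Each bag holds 3 vertices, so the decomposition has width 2, which upper-bounds the treewidth. The edges h–d–f–i–a–b–g–c–e–h form a cycle, so G is not a tree and its treewidth is at least 2. The upper and lower bounds meet at 2, so that is the treewidth.

2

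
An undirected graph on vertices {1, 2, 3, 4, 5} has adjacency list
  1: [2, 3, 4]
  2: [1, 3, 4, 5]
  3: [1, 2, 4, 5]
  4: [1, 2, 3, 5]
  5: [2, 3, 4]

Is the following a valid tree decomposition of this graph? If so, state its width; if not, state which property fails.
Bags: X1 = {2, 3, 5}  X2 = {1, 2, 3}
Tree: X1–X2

No — vertex 4 appears in no bag.

A tree decomposition must satisfy three properties: every vertex lies in some bag; for every edge, both endpoints lie together in some bag; and for every vertex, the bags containing it form a connected subtree. Here vertex 4 appears in no bag, so the decomposition is invalid.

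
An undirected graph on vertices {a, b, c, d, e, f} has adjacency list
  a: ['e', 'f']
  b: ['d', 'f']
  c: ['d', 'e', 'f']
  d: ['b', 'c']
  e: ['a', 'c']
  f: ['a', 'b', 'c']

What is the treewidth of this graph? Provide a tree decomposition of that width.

Treewidth 2.
Bags: B1 = {a, c, e}  B2 = {a, c, f}  B3 = {c, d, f}  B4 = {b, d, f}
Tree: B1–B2, B2–B3, B3–B4

Every bag has size at most 3, so the width is 3 − 1 = 2 and tw(G) ≤ 2. For the lower bound, G contains the cycle e–a–f–c–e, so G is not a forest; only forests have treewidth ≤ 1, hence tw(G) ≥ 2. Hence tw(G) = 2 exactly.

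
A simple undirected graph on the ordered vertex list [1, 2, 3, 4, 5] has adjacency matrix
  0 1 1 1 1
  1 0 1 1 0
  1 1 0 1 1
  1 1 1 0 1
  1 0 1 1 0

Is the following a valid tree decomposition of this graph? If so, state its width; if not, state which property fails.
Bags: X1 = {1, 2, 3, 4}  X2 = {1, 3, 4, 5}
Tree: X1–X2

Yes; width 3.

Checking the three conditions: (i) the bags cover all of {1, 2, 3, 4, 5}; (ii) for each edge, some bag contains both endpoints; (iii) the bags containing any fixed vertex form a subtree. All hold, so the decomposition is valid with width 4 − 1 = 3.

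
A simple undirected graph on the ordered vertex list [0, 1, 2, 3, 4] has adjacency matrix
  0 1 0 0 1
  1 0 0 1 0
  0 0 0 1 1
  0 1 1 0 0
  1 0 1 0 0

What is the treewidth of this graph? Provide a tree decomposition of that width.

The largest bag has 3 vertices, giving width 2; this decomposition certifies tw(G) ≤ 2. The edges 4–0–1–3–2–4 form a cycle, so G is not a tree and its treewidth is at least 2. Hence tw(G) = 2 exactly.

Treewidth 2.
One such decomposition:
Bags: B1 = {0, 1, 4}  B2 = {1, 3, 4}  B3 = {2, 3, 4}
Tree: B1–B2, B2–B3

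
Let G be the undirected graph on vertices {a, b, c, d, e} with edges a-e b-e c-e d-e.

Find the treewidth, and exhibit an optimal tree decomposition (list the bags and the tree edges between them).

Treewidth 1.
Bags: B1 = {c, e}  B2 = {a, e}  B3 = {d, e}  B4 = {b, e}
Tree: B1–B2, B2–B3, B1–B4

Every bag has size at most 2, so the width is 2 − 1 = 1 and tw(G) ≤ 1. Since G has at least one edge (e.g. e–c), it is not an edgeless graph, so tw(G) ≥ 1. Hence tw(G) = 1 exactly.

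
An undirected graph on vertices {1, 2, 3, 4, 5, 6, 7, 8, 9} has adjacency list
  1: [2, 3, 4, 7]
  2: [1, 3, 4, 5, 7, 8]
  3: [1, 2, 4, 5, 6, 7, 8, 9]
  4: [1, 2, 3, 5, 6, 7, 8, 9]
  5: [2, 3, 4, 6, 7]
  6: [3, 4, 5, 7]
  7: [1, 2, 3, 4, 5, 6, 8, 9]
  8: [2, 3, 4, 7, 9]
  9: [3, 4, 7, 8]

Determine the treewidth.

4

A width-4 tree decomposition is:
Bags: B1 = {2, 3, 4, 7, 8}  B2 = {1, 2, 3, 4, 7}  B3 = {2, 3, 4, 5, 7}  B4 = {3, 4, 5, 6, 7}  B5 = {3, 4, 7, 8, 9}
Tree: B1–B2, B1–B3, B3–B4, B1–B5
The largest bag has 5 vertices, giving width 4; this decomposition certifies tw(G) ≤ 4. For the lower bound, the 5 vertices {3, 4, 7, 8, 9} are pairwise adjacent, and any tree decomposition puts a clique entirely inside one bag — forcing width ≥ 4. Hence tw(G) = 4 exactly.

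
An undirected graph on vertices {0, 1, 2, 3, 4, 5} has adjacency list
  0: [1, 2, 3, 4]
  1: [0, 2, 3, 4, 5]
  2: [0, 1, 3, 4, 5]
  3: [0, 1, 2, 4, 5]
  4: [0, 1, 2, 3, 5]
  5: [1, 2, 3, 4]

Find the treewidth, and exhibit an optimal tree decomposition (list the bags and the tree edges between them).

Every bag has size at most 5, so the width is 5 − 1 = 4 and tw(G) ≤ 4. For the lower bound, the 5 vertices {0, 1, 2, 3, 4} are pairwise adjacent, and any tree decomposition puts a clique entirely inside one bag — forcing width ≥ 4. Hence tw(G) = 4 exactly.

Treewidth 4.
Bags: B1 = {0, 1, 2, 3, 4}  B2 = {1, 2, 3, 4, 5}
Tree: B1–B2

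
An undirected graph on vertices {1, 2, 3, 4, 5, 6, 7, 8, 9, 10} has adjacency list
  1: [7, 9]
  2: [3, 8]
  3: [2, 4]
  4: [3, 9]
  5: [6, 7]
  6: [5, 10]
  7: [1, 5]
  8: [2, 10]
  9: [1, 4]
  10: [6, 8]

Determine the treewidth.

2

A width-2 tree decomposition is:
Bags: B1 = {5, 6, 7}  B2 = {1, 6, 7}  B3 = {1, 6, 9}  B4 = {4, 6, 9}  B5 = {3, 4, 6}  B6 = {2, 3, 6}  B7 = {2, 6, 8}  B8 = {6, 8, 10}
Tree: B1–B2, B2–B3, B3–B4, B4–B5, B5–B6, B6–B7, B7–B8
Every bag has size at most 3, so the width is 3 − 1 = 2 and tw(G) ≤ 2. Since 6–5–7–1–9–4–3–2–8–10–6 is a cycle in G, G is not acyclic. Forests are exactly the graphs of treewidth ≤ 1, so tw(G) ≥ 2. The upper and lower bounds meet at 2, so that is the treewidth.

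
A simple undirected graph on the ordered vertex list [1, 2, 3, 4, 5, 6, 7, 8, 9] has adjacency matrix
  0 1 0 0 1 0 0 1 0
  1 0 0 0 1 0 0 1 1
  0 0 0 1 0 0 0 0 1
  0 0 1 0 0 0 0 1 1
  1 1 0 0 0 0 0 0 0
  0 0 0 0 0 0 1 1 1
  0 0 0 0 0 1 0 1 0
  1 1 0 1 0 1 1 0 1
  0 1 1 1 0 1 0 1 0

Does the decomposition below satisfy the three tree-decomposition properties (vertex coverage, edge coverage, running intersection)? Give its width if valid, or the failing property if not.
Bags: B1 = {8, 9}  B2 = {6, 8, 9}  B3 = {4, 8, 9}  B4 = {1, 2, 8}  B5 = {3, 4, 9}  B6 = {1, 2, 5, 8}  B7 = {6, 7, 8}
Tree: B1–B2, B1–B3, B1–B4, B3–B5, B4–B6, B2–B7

No — edge (2,9) lies in no bag.

A tree decomposition must satisfy three properties: every vertex lies in some bag; for every edge, both endpoints lie together in some bag; and for every vertex, the bags containing it form a connected subtree. Here edge (2,9) lies in no bag, so the decomposition is invalid.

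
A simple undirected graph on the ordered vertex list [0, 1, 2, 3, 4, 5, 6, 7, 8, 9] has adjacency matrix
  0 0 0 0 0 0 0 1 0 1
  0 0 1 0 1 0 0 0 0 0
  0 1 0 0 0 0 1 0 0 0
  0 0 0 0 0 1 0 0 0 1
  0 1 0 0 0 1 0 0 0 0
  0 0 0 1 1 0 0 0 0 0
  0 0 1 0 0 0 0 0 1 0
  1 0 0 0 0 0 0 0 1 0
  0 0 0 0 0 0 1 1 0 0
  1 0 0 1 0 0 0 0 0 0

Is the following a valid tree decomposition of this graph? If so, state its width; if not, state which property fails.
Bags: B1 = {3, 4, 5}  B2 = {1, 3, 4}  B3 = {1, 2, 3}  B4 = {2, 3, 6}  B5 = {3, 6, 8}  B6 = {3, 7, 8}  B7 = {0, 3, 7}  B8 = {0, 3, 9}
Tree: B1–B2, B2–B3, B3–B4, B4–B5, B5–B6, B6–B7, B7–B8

Every vertex of G appears in some bag (union = {0, 1, 2, 3, 4, 5, 6, 7, 8, 9}); every edge is covered by a bag; and for each vertex v the set of bags containing v is connected in the bag tree. The decomposition is therefore valid. The largest bag has 3 vertices, so the width is 2.

Yes; width 2.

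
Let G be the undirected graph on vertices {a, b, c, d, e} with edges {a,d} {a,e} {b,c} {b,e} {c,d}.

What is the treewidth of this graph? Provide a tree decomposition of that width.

Every bag has size at most 3, so the width is 3 − 1 = 2 and tw(G) ≤ 2. For the lower bound, G contains the cycle d–c–b–e–a–d, so G is not a forest; only forests have treewidth ≤ 1, hence tw(G) ≥ 2. Combining the bounds, tw(G) = 2.

Treewidth 2.
One such decomposition:
Bags: B1 = {b, c, d}  B2 = {b, d, e}  B3 = {a, d, e}
Tree: B1–B2, B2–B3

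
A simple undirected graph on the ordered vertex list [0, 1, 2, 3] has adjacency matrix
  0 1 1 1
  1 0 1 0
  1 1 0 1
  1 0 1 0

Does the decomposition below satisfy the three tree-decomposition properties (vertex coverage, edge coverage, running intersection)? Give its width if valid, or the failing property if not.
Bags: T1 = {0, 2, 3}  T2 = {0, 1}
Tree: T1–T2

A tree decomposition must satisfy three properties: every vertex lies in some bag; for every edge, both endpoints lie together in some bag; and for every vertex, the bags containing it form a connected subtree. Here edge (2,1) lies in no bag, so the decomposition is invalid.

No — edge (2,1) lies in no bag.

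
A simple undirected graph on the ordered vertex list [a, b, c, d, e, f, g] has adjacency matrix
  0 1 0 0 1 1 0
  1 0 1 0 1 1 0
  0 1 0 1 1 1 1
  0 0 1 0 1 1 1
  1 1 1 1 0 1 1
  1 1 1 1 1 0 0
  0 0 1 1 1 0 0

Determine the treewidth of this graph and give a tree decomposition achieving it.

Treewidth 3.
Bags: B1 = {c, d, e, g}  B2 = {c, d, e, f}  B3 = {b, c, e, f}  B4 = {a, b, e, f}
Tree: B1–B2, B2–B3, B3–B4

Each bag holds 4 vertices, so the decomposition has width 3, which upper-bounds the treewidth. Conversely, {c, d, e, g} is a clique of size 4, and the vertices of any clique must share a bag in every tree decomposition; so some bag has ≥ 4 vertices and tw(G) ≥ 3. Combining the bounds, tw(G) = 3.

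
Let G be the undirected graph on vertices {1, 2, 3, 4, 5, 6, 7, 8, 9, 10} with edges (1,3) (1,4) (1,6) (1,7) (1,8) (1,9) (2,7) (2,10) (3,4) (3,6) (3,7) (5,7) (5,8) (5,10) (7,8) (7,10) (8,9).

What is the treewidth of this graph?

A width-2 tree decomposition is:
Bags: B1 = {2, 7, 10}  B2 = {5, 7, 10}  B3 = {5, 7, 8}  B4 = {1, 7, 8}  B5 = {1, 8, 9}  B6 = {1, 3, 7}  B7 = {1, 3, 6}  B8 = {1, 3, 4}
Tree: B1–B2, B2–B3, B3–B4, B4–B5, B4–B6, B6–B7, B6–B8
Each bag holds 3 vertices, so the decomposition has width 2, which upper-bounds the treewidth. Conversely, {1, 8, 9} is a clique of size 3, and the vertices of any clique must share a bag in every tree decomposition; so some bag has ≥ 3 vertices and tw(G) ≥ 2. Combining the bounds, tw(G) = 2.

2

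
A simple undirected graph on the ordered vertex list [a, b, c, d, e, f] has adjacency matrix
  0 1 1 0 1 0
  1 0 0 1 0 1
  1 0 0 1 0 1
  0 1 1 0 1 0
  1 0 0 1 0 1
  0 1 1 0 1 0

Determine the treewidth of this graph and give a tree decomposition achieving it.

Treewidth 3.
One optimal decomposition is:
Bags: B1 = {a, c, d, f}  B2 = {a, b, d, f}  B3 = {a, d, e, f}
Tree: B1–B2, B2–B3

Every bag has size at most 4, so the width is 4 − 1 = 3 and tw(G) ≤ 3. For the lower bound: the 4 vertex sets {a,c}, {b,d}, {f}, {e} are disjoint, each induces a connected subgraph, and every pair is joined by at least one edge of G. Contracting each set to a single vertex therefore yields K_{4} as a minor, and since treewidth is minor-monotone, tw(G) ≥ tw(K_{4}) = 3. Combining the bounds, tw(G) = 3.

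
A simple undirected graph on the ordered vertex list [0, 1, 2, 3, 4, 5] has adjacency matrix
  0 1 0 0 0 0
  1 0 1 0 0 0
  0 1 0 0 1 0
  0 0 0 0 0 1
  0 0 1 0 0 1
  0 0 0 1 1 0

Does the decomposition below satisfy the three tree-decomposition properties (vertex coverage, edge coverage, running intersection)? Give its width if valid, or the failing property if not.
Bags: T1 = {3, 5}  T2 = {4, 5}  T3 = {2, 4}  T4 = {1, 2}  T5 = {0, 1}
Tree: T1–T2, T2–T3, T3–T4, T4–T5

Yes; width 1.

Checking the three conditions: (i) the bags cover all of {0, 1, 2, 3, 4, 5}; (ii) for each edge, some bag contains both endpoints; (iii) the bags containing any fixed vertex form a subtree. All hold, so the decomposition is valid with width 2 − 1 = 1.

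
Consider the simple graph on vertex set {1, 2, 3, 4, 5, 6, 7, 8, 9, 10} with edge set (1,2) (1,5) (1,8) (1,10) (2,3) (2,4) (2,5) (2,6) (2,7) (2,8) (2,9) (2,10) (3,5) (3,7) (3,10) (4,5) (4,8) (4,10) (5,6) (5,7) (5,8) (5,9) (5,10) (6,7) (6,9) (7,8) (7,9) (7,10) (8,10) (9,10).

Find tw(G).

4

A width-4 tree decomposition is:
Bags: B1 = {2, 5, 7, 9, 10}  B2 = {2, 5, 7, 8, 10}  B3 = {2, 5, 6, 7, 9}  B4 = {2, 4, 5, 8, 10}  B5 = {1, 2, 5, 8, 10}  B6 = {2, 3, 5, 7, 10}
Tree: B1–B2, B1–B3, B2–B4, B2–B5, B1–B6
The largest bag has 5 vertices, giving width 4; this decomposition certifies tw(G) ≤ 4. Conversely, {1, 2, 5, 8, 10} is a clique of size 5, and the vertices of any clique must share a bag in every tree decomposition; so some bag has ≥ 5 vertices and tw(G) ≥ 4. Hence tw(G) = 4 exactly.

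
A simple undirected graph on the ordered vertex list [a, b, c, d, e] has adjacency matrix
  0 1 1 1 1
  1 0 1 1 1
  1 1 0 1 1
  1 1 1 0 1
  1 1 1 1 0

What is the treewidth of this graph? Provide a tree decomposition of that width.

Treewidth 4.
Bags: B1 = {a, b, c, d, e}
Tree: (single bag)

With just one bag of size 5, the width is 5 − 1 = 4, so tw(G) ≤ 4. For the lower bound, the 5 vertices {a, b, c, d, e} are pairwise adjacent, and any tree decomposition puts a clique entirely inside one bag — forcing width ≥ 4. Hence tw(G) = 4 exactly.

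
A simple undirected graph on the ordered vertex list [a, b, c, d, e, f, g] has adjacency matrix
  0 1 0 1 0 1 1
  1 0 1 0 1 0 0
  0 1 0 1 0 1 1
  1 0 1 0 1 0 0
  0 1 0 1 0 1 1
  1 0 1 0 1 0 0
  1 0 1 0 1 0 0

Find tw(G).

3

A width-3 tree decomposition is:
Bags: B1 = {a, c, e, f}  B2 = {a, c, e, g}  B3 = {a, b, c, e}  B4 = {a, c, d, e}
Tree: B1–B2, B2–B3, B3–B4
The largest bag has 4 vertices, giving width 3; this decomposition certifies tw(G) ≤ 3. For the lower bound: the 4 vertex sets {c,f}, {a,g}, {e}, {b} are disjoint, each induces a connected subgraph, and every pair is joined by at least one edge of G. Contracting each set to a single vertex therefore yields K_{4} as a minor, and since treewidth is minor-monotone, tw(G) ≥ tw(K_{4}) = 3. The upper and lower bounds meet at 3, so that is the treewidth.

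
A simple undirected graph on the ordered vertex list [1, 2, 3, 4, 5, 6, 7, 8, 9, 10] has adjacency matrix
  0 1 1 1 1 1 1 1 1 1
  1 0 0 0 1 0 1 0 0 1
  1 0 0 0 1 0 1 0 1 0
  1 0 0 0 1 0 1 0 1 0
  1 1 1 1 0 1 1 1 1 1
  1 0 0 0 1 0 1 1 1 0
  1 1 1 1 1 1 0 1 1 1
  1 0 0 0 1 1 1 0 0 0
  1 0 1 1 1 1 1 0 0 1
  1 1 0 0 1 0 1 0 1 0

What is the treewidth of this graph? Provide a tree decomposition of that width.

Treewidth 4.
One optimal decomposition is:
Bags: B1 = {1, 2, 5, 7, 10}  B2 = {1, 5, 7, 9, 10}  B3 = {1, 5, 6, 7, 9}  B4 = {1, 4, 5, 7, 9}  B5 = {1, 3, 5, 7, 9}  B6 = {1, 5, 6, 7, 8}
Tree: B1–B2, B2–B3, B3–B4, B2–B5, B3–B6

Each bag holds 5 vertices, so the decomposition has width 4, which upper-bounds the treewidth. For the lower bound, the 5 vertices {1, 5, 6, 7, 8} are pairwise adjacent, and any tree decomposition puts a clique entirely inside one bag — forcing width ≥ 4. The upper and lower bounds meet at 4, so that is the treewidth.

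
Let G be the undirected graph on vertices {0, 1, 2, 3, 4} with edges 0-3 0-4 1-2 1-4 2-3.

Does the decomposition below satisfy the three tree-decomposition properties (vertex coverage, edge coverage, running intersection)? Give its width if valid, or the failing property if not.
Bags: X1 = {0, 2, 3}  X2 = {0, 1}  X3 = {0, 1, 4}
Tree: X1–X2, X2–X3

A tree decomposition must satisfy three properties: every vertex lies in some bag; for every edge, both endpoints lie together in some bag; and for every vertex, the bags containing it form a connected subtree. Here edge (2,1) lies in no bag, so the decomposition is invalid.

No — edge (2,1) lies in no bag.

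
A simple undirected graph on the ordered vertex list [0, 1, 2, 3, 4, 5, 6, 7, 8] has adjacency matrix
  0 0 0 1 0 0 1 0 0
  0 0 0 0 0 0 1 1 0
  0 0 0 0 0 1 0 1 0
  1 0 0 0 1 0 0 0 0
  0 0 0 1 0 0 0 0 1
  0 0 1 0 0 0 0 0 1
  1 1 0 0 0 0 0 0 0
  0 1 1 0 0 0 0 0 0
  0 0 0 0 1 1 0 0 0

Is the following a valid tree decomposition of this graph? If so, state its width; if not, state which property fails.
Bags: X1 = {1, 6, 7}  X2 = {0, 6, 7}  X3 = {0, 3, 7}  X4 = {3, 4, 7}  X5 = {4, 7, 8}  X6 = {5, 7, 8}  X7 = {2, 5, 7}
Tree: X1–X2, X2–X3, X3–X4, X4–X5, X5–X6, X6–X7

Yes; width 2.

Every vertex of G appears in some bag (union = {0, 1, 2, 3, 4, 5, 6, 7, 8}); every edge is covered by a bag; and for each vertex v the set of bags containing v is connected in the bag tree. The decomposition is therefore valid. The largest bag has 3 vertices, so the width is 2.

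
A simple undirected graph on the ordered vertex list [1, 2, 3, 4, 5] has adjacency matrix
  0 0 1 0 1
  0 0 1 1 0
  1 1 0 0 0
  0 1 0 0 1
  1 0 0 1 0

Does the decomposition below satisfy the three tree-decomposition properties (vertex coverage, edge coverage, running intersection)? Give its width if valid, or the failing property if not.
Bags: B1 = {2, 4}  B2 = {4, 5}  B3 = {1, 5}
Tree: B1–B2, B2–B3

A tree decomposition must satisfy three properties: every vertex lies in some bag; for every edge, both endpoints lie together in some bag; and for every vertex, the bags containing it form a connected subtree. Here vertex 3 appears in no bag, so the decomposition is invalid.

No — vertex 3 appears in no bag.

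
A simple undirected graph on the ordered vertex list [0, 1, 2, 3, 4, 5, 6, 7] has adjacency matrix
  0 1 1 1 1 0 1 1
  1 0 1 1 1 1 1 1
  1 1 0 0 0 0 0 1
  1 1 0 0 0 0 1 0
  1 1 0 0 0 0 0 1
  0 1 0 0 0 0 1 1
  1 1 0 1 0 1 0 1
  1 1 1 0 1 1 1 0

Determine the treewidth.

A width-3 tree decomposition is:
Bags: B1 = {0, 1, 6, 7}  B2 = {0, 1, 2, 7}  B3 = {0, 1, 3, 6}  B4 = {1, 5, 6, 7}  B5 = {0, 1, 4, 7}
Tree: B1–B2, B1–B3, B1–B4, B1–B5
Every bag has size at most 4, so the width is 4 − 1 = 3 and tw(G) ≤ 3. For the lower bound, the 4 vertices {0, 1, 3, 6} are pairwise adjacent, and any tree decomposition puts a clique entirely inside one bag — forcing width ≥ 3. Hence tw(G) = 3 exactly.

3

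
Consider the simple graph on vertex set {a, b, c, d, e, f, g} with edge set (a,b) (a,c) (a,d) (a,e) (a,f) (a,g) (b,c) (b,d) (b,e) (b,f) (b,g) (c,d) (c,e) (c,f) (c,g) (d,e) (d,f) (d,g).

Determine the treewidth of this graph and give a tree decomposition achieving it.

The largest bag has 5 vertices, giving width 4; this decomposition certifies tw(G) ≤ 4. For the lower bound, the 5 vertices {a, b, c, d, g} are pairwise adjacent, and any tree decomposition puts a clique entirely inside one bag — forcing width ≥ 4. Combining the bounds, tw(G) = 4.

Treewidth 4.
Bags: B1 = {a, b, c, d, f}  B2 = {a, b, c, d, g}  B3 = {a, b, c, d, e}
Tree: B1–B2, B2–B3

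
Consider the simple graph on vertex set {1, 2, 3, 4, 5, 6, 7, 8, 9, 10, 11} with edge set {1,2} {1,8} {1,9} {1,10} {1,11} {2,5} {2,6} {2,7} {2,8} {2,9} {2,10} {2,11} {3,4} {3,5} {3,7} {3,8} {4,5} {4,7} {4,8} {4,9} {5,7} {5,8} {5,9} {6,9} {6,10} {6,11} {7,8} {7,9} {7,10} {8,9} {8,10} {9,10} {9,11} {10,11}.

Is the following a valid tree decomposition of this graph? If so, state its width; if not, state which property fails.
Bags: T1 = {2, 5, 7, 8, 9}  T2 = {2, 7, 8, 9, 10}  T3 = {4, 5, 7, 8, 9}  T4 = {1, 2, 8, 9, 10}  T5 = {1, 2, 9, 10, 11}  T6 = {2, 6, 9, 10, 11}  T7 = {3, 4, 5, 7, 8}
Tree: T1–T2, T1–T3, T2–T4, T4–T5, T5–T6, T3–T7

Checking the three conditions: (i) the bags cover all of {1, 2, 3, 4, 5, 6, 7, 8, 9, 10, 11}; (ii) for each edge, some bag contains both endpoints; (iii) the bags containing any fixed vertex form a subtree. All hold, so the decomposition is valid with width 5 − 1 = 4.

Yes; width 4.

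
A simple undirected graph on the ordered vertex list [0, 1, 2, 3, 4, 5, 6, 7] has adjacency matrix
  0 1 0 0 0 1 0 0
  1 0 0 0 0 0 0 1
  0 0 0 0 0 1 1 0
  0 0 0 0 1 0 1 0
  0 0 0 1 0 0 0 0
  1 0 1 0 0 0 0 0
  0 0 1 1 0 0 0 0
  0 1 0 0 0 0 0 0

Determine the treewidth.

1

A width-1 tree decomposition is:
Bags: B1 = {3, 4}  B2 = {3, 6}  B3 = {2, 6}  B4 = {2, 5}  B5 = {0, 5}  B6 = {0, 1}  B7 = {1, 7}
Tree: B1–B2, B2–B3, B3–B4, B4–B5, B5–B6, B6–B7
Each bag holds 2 vertices, so the decomposition has width 1, which upper-bounds the treewidth. G has an edge, so its treewidth is at least 1. Combining the bounds, tw(G) = 1.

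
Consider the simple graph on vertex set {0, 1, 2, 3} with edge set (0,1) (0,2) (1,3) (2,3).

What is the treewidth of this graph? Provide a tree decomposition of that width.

Treewidth 2.
One optimal decomposition is:
Bags: B1 = {0, 2, 3}  B2 = {0, 1, 3}
Tree: B1–B2

The largest bag has 3 vertices, giving width 2; this decomposition certifies tw(G) ≤ 2. For the lower bound, G contains the cycle 0–2–3–1–0, so G is not a forest; only forests have treewidth ≤ 1, hence tw(G) ≥ 2. Combining the bounds, tw(G) = 2.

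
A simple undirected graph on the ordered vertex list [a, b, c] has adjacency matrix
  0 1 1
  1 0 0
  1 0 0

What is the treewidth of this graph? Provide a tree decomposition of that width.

Every bag has size at most 2, so the width is 2 − 1 = 1 and tw(G) ≤ 1. Any graph with an edge has treewidth ≥ 1, and G has the edge c–a. The upper and lower bounds meet at 1, so that is the treewidth.

Treewidth 1.
One such decomposition:
Bags: B1 = {a, c}  B2 = {a, b}
Tree: B1–B2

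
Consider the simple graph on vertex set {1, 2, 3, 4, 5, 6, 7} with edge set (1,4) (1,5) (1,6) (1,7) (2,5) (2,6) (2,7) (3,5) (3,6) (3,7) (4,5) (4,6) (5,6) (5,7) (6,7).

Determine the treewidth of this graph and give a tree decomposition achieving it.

Every bag has size at most 4, so the width is 4 − 1 = 3 and tw(G) ≤ 3. For the lower bound, the 4 vertices {1, 4, 5, 6} are pairwise adjacent, and any tree decomposition puts a clique entirely inside one bag — forcing width ≥ 3. Therefore the treewidth is 3.

Treewidth 3.
Bags: B1 = {1, 5, 6, 7}  B2 = {1, 4, 5, 6}  B3 = {3, 5, 6, 7}  B4 = {2, 5, 6, 7}
Tree: B1–B2, B1–B3, B3–B4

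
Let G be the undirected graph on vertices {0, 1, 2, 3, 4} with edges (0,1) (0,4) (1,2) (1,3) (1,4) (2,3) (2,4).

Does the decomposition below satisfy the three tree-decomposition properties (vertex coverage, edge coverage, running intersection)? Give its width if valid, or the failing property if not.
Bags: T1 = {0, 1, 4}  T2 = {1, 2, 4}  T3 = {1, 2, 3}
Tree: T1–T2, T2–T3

Yes; width 2.

Checking the three conditions: (i) the bags cover all of {0, 1, 2, 3, 4}; (ii) for each edge, some bag contains both endpoints; (iii) the bags containing any fixed vertex form a subtree. All hold, so the decomposition is valid with width 3 − 1 = 2.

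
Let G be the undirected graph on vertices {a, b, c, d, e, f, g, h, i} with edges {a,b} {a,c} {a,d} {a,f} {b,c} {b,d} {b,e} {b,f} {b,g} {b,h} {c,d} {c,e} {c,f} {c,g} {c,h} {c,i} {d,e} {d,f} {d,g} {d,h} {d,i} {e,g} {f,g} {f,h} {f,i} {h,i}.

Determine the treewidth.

A width-4 tree decomposition is:
Bags: B1 = {b, c, d, f, g}  B2 = {b, c, d, e, g}  B3 = {b, c, d, f, h}  B4 = {a, b, c, d, f}  B5 = {c, d, f, h, i}
Tree: B1–B2, B1–B3, B3–B4, B3–B5
Every bag has size at most 5, so the width is 5 − 1 = 4 and tw(G) ≤ 4. Conversely, {b, c, d, e, g} is a clique of size 5, and the vertices of any clique must share a bag in every tree decomposition; so some bag has ≥ 5 vertices and tw(G) ≥ 4. Combining the bounds, tw(G) = 4.

4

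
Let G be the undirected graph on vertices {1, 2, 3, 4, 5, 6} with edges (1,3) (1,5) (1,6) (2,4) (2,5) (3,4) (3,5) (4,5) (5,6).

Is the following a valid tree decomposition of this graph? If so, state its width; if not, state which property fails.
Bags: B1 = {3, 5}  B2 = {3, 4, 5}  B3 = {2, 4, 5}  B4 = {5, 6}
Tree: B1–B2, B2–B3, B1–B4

No — vertex 1 appears in no bag.

A tree decomposition must satisfy three properties: every vertex lies in some bag; for every edge, both endpoints lie together in some bag; and for every vertex, the bags containing it form a connected subtree. Here vertex 1 appears in no bag, so the decomposition is invalid.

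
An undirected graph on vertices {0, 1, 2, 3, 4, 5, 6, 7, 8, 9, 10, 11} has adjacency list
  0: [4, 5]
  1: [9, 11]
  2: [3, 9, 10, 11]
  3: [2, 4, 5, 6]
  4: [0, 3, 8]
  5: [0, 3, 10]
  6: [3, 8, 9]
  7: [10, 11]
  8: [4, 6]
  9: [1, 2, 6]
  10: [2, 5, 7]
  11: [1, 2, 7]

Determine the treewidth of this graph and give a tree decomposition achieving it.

Treewidth 3.
Bags: B1 = {0, 4, 6, 8}  B2 = {0, 3, 4, 6}  B3 = {0, 3, 5, 6}  B4 = {3, 5, 6, 9}  B5 = {2, 3, 5, 9}  B6 = {2, 5, 9, 10}  B7 = {1, 2, 9, 10}  B8 = {1, 2, 10, 11}  B9 = {1, 7, 10, 11}
Tree: B1–B2, B2–B3, B3–B4, B4–B5, B5–B6, B6–B7, B7–B8, B8–B9

Each bag holds 4 vertices, so the decomposition has width 3, which upper-bounds the treewidth. For the lower bound: the 4 vertex sets {0,4,8}, {6}, {3}, {2,5,9,10} are disjoint, each induces a connected subgraph, and every pair is joined by at least one edge of G. Contracting each set to a single vertex therefore yields K_{4} as a minor, and since treewidth is minor-monotone, tw(G) ≥ tw(K_{4}) = 3. Therefore the treewidth is 3.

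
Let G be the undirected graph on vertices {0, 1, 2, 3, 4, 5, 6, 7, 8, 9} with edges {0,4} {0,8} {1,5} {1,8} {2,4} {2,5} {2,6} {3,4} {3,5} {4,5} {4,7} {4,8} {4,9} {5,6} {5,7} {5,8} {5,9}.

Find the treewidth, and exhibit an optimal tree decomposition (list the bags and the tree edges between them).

Treewidth 2.
One such decomposition:
Bags: B1 = {2, 4, 5}  B2 = {4, 5, 8}  B3 = {1, 5, 8}  B4 = {0, 4, 8}  B5 = {4, 5, 7}  B6 = {3, 4, 5}  B7 = {2, 5, 6}  B8 = {4, 5, 9}
Tree: B1–B2, B2–B3, B2–B4, B1–B5, B2–B6, B1–B7, B6–B8

Every bag has size at most 3, so the width is 3 − 1 = 2 and tw(G) ≤ 2. Conversely, {0, 4, 8} is a clique of size 3, and the vertices of any clique must share a bag in every tree decomposition; so some bag has ≥ 3 vertices and tw(G) ≥ 2. Hence tw(G) = 2 exactly.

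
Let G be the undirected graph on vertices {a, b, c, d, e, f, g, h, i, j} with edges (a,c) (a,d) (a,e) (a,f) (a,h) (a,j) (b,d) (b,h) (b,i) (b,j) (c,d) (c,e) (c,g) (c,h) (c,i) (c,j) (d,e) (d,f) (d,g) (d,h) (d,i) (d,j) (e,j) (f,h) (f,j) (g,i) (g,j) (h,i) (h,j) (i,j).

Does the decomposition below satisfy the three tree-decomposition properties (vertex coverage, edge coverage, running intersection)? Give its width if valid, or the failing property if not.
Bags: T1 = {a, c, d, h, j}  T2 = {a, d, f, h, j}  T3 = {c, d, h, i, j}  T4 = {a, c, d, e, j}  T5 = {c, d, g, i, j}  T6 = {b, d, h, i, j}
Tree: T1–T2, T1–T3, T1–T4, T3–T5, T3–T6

Yes; width 4.

Every vertex of G appears in some bag (union = {a, b, c, d, e, f, g, h, i, j}); every edge is covered by a bag; and for each vertex v the set of bags containing v is connected in the bag tree. The decomposition is therefore valid. The largest bag has 5 vertices, so the width is 4.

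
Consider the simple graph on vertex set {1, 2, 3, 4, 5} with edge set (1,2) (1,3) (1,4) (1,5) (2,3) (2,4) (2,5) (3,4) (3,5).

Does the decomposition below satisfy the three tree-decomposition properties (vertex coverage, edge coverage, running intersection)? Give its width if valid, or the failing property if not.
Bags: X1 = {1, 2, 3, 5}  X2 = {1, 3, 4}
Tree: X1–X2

No — edge (2,4) lies in no bag.

A tree decomposition must satisfy three properties: every vertex lies in some bag; for every edge, both endpoints lie together in some bag; and for every vertex, the bags containing it form a connected subtree. Here edge (2,4) lies in no bag, so the decomposition is invalid.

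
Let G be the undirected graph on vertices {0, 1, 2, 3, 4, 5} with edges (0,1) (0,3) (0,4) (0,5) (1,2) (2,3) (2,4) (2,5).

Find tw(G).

A width-2 tree decomposition is:
Bags: B1 = {0, 2, 5}  B2 = {0, 1, 2}  B3 = {0, 2, 3}  B4 = {0, 2, 4}
Tree: B1–B2, B2–B3, B3–B4
The largest bag has 3 vertices, giving width 2; this decomposition certifies tw(G) ≤ 2. The edges 5–2–1–0–5 form a cycle, so G is not a tree and its treewidth is at least 2. Combining the bounds, tw(G) = 2.

2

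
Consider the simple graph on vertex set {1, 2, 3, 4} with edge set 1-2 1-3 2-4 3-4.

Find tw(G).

A width-2 tree decomposition is:
Bags: B1 = {1, 2, 3}  B2 = {2, 3, 4}
Tree: B1–B2
Each bag holds 3 vertices, so the decomposition has width 2, which upper-bounds the treewidth. The edges 2–1–3–4–2 form a cycle, so G is not a tree and its treewidth is at least 2. Therefore the treewidth is 2.

2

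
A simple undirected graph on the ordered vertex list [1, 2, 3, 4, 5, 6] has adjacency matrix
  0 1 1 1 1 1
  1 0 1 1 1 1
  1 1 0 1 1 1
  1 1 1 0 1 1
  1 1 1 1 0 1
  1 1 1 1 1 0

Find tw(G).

5

A width-5 tree decomposition is:
Bags: B1 = {1, 2, 3, 4, 5, 6}
Tree: (single bag)
A single bag containing all 6 vertices is trivially a valid decomposition of width 5. For the lower bound, the 6 vertices {1, 2, 3, 4, 5, 6} are pairwise adjacent, and any tree decomposition puts a clique entirely inside one bag — forcing width ≥ 5. Hence tw(G) = 5 exactly.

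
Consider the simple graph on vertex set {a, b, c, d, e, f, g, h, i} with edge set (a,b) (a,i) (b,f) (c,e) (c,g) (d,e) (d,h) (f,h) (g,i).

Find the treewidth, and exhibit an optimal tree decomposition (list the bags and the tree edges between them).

Treewidth 2.
One such decomposition:
Bags: B1 = {a, b, i}  B2 = {b, f, i}  B3 = {f, h, i}  B4 = {d, h, i}  B5 = {d, e, i}  B6 = {c, e, i}  B7 = {c, g, i}
Tree: B1–B2, B2–B3, B3–B4, B4–B5, B5–B6, B6–B7

The largest bag has 3 vertices, giving width 2; this decomposition certifies tw(G) ≤ 2. For the lower bound, G contains the cycle i–a–b–f–h–d–e–c–g–i, so G is not a forest; only forests have treewidth ≤ 1, hence tw(G) ≥ 2. Hence tw(G) = 2 exactly.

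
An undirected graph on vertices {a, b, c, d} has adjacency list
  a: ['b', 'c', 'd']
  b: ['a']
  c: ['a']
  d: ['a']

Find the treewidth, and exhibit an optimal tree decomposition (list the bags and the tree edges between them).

Treewidth 1.
One optimal decomposition is:
Bags: B1 = {a, d}  B2 = {a, b}  B3 = {a, c}
Tree: B1–B2, B1–B3

The largest bag has 2 vertices, giving width 1; this decomposition certifies tw(G) ≤ 1. Any graph with an edge has treewidth ≥ 1, and G has the edge a–d. Therefore the treewidth is 1.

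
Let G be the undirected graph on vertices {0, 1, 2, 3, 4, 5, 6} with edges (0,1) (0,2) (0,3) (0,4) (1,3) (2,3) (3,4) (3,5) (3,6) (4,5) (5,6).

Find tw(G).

2

A width-2 tree decomposition is:
Bags: B1 = {3, 5, 6}  B2 = {3, 4, 5}  B3 = {0, 3, 4}  B4 = {0, 2, 3}  B5 = {0, 1, 3}
Tree: B1–B2, B2–B3, B3–B4, B3–B5
Each bag holds 3 vertices, so the decomposition has width 2, which upper-bounds the treewidth. On the other hand G contains the 3-clique {0, 1, 3}. A clique must lie in a single bag of any decomposition, so no decomposition can have width below 2. The upper and lower bounds meet at 2, so that is the treewidth.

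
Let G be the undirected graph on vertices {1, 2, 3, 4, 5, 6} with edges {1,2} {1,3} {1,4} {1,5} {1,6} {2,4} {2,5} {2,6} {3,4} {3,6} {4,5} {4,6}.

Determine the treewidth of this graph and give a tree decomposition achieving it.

Every bag has size at most 4, so the width is 4 − 1 = 3 and tw(G) ≤ 3. On the other hand G contains the 4-clique {1, 2, 4, 5}. A clique must lie in a single bag of any decomposition, so no decomposition can have width below 3. Combining the bounds, tw(G) = 3.

Treewidth 3.
One optimal decomposition is:
Bags: B1 = {1, 2, 4, 6}  B2 = {1, 2, 4, 5}  B3 = {1, 3, 4, 6}
Tree: B1–B2, B1–B3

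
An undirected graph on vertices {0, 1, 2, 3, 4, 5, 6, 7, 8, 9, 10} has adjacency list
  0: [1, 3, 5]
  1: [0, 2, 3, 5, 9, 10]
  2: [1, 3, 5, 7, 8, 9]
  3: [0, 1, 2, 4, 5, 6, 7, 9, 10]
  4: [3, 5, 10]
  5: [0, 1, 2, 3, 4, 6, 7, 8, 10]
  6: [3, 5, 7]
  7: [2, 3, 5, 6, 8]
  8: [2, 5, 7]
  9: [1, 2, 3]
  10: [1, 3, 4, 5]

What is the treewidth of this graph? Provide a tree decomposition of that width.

Each bag holds 4 vertices, so the decomposition has width 3, which upper-bounds the treewidth. Conversely, {2, 5, 7, 8} is a clique of size 4, and the vertices of any clique must share a bag in every tree decomposition; so some bag has ≥ 4 vertices and tw(G) ≥ 3. Hence tw(G) = 3 exactly.

Treewidth 3.
Bags: B1 = {1, 2, 3, 5}  B2 = {0, 1, 3, 5}  B3 = {2, 3, 5, 7}  B4 = {2, 5, 7, 8}  B5 = {1, 3, 5, 10}  B6 = {3, 4, 5, 10}  B7 = {1, 2, 3, 9}  B8 = {3, 5, 6, 7}
Tree: B1–B2, B1–B3, B3–B4, B1–B5, B5–B6, B1–B7, B3–B8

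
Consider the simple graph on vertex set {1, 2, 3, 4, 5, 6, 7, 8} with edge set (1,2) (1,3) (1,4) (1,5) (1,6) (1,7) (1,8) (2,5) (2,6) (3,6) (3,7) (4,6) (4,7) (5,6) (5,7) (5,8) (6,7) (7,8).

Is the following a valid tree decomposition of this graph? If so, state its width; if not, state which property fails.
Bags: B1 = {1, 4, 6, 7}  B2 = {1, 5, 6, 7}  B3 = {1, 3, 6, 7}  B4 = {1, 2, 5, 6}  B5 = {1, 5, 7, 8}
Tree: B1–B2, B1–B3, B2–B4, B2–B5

Yes; width 3.

Every vertex of G appears in some bag (union = {1, 2, 3, 4, 5, 6, 7, 8}); every edge is covered by a bag; and for each vertex v the set of bags containing v is connected in the bag tree. The decomposition is therefore valid. The largest bag has 4 vertices, so the width is 3.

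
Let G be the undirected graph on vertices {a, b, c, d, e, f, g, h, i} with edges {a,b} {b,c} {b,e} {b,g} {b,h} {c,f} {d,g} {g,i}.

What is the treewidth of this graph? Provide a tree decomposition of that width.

Every bag has size at most 2, so the width is 2 − 1 = 1 and tw(G) ≤ 1. G has an edge, so its treewidth is at least 1. Hence tw(G) = 1 exactly.

Treewidth 1.
Bags: B1 = {b, c}  B2 = {b, g}  B3 = {a, b}  B4 = {g, i}  B5 = {d, g}  B6 = {c, f}  B7 = {b, h}  B8 = {b, e}
Tree: B1–B2, B1–B3, B2–B4, B4–B5, B1–B6, B3–B7, B7–B8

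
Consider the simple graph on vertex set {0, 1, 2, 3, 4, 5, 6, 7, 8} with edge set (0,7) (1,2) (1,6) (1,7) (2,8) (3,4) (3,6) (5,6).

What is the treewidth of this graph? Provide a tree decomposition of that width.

Each bag holds 2 vertices, so the decomposition has width 1, which upper-bounds the treewidth. Any graph with an edge has treewidth ≥ 1, and G has the edge 1–6. Combining the bounds, tw(G) = 1.

Treewidth 1.
One such decomposition:
Bags: B1 = {1, 6}  B2 = {1, 2}  B3 = {1, 7}  B4 = {3, 6}  B5 = {5, 6}  B6 = {3, 4}  B7 = {2, 8}  B8 = {0, 7}
Tree: B1–B2, B2–B3, B1–B4, B4–B5, B4–B6, B2–B7, B3–B8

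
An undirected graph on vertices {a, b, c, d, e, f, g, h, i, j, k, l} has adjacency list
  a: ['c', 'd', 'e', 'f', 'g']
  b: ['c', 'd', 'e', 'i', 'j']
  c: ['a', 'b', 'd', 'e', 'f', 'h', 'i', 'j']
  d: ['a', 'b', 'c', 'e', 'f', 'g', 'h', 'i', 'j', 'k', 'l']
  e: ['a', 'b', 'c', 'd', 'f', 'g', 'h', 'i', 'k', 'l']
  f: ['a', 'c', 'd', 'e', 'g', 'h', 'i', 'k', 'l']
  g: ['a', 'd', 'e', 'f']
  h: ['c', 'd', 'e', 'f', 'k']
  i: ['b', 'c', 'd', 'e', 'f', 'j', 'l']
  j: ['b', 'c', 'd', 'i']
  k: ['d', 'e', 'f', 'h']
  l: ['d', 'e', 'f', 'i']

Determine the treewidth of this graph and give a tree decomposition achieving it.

Treewidth 4.
One optimal decomposition is:
Bags: B1 = {a, c, d, e, f}  B2 = {c, d, e, f, i}  B3 = {b, c, d, e, i}  B4 = {a, d, e, f, g}  B5 = {d, e, f, i, l}  B6 = {b, c, d, i, j}  B7 = {c, d, e, f, h}  B8 = {d, e, f, h, k}
Tree: B1–B2, B2–B3, B1–B4, B2–B5, B3–B6, B2–B7, B7–B8

Every bag has size at most 5, so the width is 5 − 1 = 4 and tw(G) ≤ 4. Conversely, {b, c, d, i, j} is a clique of size 5, and the vertices of any clique must share a bag in every tree decomposition; so some bag has ≥ 5 vertices and tw(G) ≥ 4. The upper and lower bounds meet at 4, so that is the treewidth.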